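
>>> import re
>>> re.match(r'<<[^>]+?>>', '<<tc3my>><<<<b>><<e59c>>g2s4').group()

'<<tc3my>>'

`re.match` only tries the pattern at the start of the string.
The match spans [0:9] → '<<tc3my>>'.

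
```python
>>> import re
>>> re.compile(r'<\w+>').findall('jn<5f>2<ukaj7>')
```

['<5f>', '<ukaj7>']

`findall` yields the raw match text (2 of them) because the pattern has no groups.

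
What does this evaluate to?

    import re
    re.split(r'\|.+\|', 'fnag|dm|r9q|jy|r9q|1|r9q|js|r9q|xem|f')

Matches to split on: at [4:36] → '|dm|r9q|jy|r9q|1|r9q|js|r9q|xem|'.
The string is cut at each match, leaving 2 pieces.

['fnag', 'f']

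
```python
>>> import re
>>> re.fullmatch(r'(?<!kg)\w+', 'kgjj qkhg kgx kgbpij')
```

None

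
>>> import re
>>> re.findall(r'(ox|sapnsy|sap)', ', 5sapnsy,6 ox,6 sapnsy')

['sapnsy', 'ox', 'sapnsy']

The regex engine tests alternatives in the order written; an earlier branch that matches wins even if a later one would match more.
Scanning left to right: at [3:9] match 'sapnsy', group 1 = 'sapnsy'; at [12:14] match 'ox', group 1 = 'ox'; at [17:23] match 'sapnsy', group 1 = 'sapnsy'.
`findall` collects group 1 from each match (3 total).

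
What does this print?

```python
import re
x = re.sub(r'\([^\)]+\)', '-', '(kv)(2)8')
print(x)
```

--8

Matches: at [0:4] → '(kv)'; at [4:7] → '(2)'.
`sub` substitutes '-' at each match site.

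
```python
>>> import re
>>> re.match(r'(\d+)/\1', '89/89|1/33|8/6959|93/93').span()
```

(0, 5)

`re.match` won't scan ahead — the pattern has to work from the very first character.
The match spans [0:5] → '89/89'.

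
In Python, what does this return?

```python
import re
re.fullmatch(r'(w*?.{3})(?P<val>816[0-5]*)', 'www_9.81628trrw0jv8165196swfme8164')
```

This matches zero or more of a literal 'w' (lazy), then exactly 3 of any character (captured); then the literal '816', then zero or more of a character in [0-5] (captured as 'val').
`fullmatch` succeeds only if the pattern covers the string from start to end.
Here the string isn't matched end-to-end, so the call returns None.

None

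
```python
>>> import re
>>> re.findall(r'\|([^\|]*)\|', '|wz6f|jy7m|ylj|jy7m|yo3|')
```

`findall` collects group 1 from each match (3 total).

['wz6f', 'ylj', 'yo3']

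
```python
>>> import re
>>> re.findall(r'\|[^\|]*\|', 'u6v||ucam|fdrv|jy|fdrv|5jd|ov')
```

With no groups in the pattern, `findall` gives back each whole match — 3 here.

['||', '|fdrv|', '|fdrv|']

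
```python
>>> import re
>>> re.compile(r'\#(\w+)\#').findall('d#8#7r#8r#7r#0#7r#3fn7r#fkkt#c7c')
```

['8', '8r', '0', '3fn7r']

Walking the string: at [1:4] match '#8#', group 1 = '8'; at [6:10] match '#8r#', group 1 = '8r'; at [12:15] match '#0#', group 1 = '0'; at [17:24] match '#3fn7r#', group 1 = '3fn7r'.
Because there's exactly one group, `findall` drops the full match and keeps group 1 from each hit.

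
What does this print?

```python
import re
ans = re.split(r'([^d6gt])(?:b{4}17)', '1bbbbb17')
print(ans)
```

['1', 'b', '']

Pattern: any character except [d6gt] (captured); then exactly 4 of the literal 'b', then the literal '17' (non-capturing group).
Because the pattern has a capturing group, `split` also inserts each captured text between the pieces.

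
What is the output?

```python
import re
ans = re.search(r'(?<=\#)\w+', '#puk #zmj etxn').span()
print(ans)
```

(1, 4)

The `(?=…)`/`(?<=…)` assertion just peeks at neighbouring text; it doesn't advance the match position.
The match spans [1:4] → 'puk'.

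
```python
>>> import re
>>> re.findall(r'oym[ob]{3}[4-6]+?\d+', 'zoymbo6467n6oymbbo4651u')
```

['oymbbo4651']

The pattern matches the literal 'oym', then exactly 3 of one of [ob]; then one or more of a character in [4-6] (lazy); then one or more of a digit.
Matches: at [12:22] → 'oymbbo4651'.
With no groups in the pattern, `findall` gives back each whole match — 1 here.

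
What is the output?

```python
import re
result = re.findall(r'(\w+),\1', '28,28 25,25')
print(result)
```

['28', '25']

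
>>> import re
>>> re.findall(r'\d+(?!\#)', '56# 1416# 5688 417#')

['5', '141', '5688', '41']

`(?!…)`/`(?<!…)` only lets a position through if the neighbouring text does NOT match; no characters are consumed.
Scanning left to right: at [0:1] → '5'; at [4:7] → '141'; at [10:14] → '5688'; at [15:17] → '41'.
`findall` yields the raw match text (4 of them) because the pattern has no groups.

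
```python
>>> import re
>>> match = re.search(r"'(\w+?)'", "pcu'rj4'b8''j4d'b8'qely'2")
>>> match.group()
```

`re.search` scans for the first position where the pattern succeeds.
The match spans [3:8] → "'rj4'".
Captured: group 1 = 'rj4'.

"'rj4'"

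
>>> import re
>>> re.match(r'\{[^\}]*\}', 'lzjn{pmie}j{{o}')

None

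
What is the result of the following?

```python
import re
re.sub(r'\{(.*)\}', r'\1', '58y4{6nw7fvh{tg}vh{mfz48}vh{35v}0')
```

'58y46nw7fvh{tg}vh{mfz48}vh{35v0'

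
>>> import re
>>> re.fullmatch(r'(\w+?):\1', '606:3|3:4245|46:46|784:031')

None

`\1` is not a pattern — it's the concrete string captured by group 1, re-applied verbatim.
`fullmatch` succeeds only if the pattern covers the string from start to end.
Here the string isn't matched end-to-end, so the call returns None.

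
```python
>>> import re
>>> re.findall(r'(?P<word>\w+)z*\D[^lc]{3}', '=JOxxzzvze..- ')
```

The pattern matches one or more of a word character (captured as 'word'); then zero or more of a literal 'z', then a non-digit, then exactly 3 of any character except [lc].
Matches: at [1:14] match 'JOxxzzvze..- ', group 1 = 'JOxxzzvze'.
With a single group, `findall` returns only what that group captured — 1 item.

['JOxxzzvze']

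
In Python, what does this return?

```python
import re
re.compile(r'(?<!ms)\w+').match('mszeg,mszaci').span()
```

(0, 5)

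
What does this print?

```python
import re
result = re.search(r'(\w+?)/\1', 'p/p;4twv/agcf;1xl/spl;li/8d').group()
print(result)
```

p/p

A backreference is literal: `\1` must see the identical characters the first group matched.
The match spans [0:3] → 'p/p'.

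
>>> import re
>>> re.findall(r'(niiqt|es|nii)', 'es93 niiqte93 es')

['es', 'niiqt', 'es']

Branches in `(...|...)` are attempted left-to-right; the first branch that allows the whole pattern to succeed is taken.
Matches: at [0:2] match 'es', group 1 = 'es'; at [5:10] match 'niiqt', group 1 = 'niiqt'; at [14:16] match 'es', group 1 = 'es'.
`findall` collects group 1 from each match (3 total).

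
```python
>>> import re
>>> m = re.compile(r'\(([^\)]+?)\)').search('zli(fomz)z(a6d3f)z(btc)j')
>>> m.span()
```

(3, 9)

`re.search` tries every starting position until one works.
The match spans [3:9] → '(fomz)'.
Captured: group 1 = 'fomz'.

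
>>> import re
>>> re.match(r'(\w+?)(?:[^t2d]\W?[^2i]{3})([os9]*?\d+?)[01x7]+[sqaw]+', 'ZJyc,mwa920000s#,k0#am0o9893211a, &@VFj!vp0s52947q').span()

`re.match` only tries the pattern at the start of the string.
The match spans [0:15] → 'ZJyc,mwa920000s'.

(0, 15)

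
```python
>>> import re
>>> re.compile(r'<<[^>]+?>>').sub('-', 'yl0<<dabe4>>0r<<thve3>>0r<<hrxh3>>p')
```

'yl0-0r-0r-p'

Matches: at [3:12] → '<<dabe4>>'; at [14:23] → '<<thve3>>'; at [25:34] → '<<hrxh3>>'.
Every occurrence is swapped for '-'.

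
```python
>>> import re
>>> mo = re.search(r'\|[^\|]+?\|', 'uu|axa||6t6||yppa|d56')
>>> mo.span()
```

(2, 7)

`re.search` scans for the first position where the pattern succeeds.
The match spans [2:7] → '|axa|'.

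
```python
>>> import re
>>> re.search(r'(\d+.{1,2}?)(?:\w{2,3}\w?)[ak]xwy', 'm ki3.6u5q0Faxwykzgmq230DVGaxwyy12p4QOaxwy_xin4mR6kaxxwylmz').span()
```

(6, 16)

The pattern matches one or more of a digit, then 1 to 2 of any character (lazy) (captured); then 2 to 3 of a word character, then optionally a word character (non-capturing group); then one of [ak], then the literal 'xwy'.
The match spans [6:16] → '6u5q0Faxwy'.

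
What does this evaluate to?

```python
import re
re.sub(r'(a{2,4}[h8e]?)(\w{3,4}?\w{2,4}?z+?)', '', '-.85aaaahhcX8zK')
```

'-.85K'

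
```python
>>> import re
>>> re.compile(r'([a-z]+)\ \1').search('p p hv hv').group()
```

'p p'

`\1` has to match the exact text group 1 already captured.
The match spans [0:3] → 'p p'.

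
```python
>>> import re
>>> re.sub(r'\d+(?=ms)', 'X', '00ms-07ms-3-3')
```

Lookahead/lookbehind check context without consuming it, so the matched span excludes the asserted characters.
`sub` substitutes 'X' at each match site.

'Xms-Xms-3-3'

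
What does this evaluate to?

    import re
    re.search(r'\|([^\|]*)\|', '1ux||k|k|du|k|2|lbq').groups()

('',)

The match spans [3:5] → '||'.
Captured: group 1 = ''.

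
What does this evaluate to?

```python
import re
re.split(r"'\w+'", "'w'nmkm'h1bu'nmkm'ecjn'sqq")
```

The string is cut at each match, leaving 4 pieces.

['', 'nmkm', 'nmkm', 'sqq']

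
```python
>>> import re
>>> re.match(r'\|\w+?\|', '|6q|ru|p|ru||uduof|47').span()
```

With `match`, the pattern is implicitly anchored at the beginning.
The match spans [0:4] → '|6q|'.

(0, 4)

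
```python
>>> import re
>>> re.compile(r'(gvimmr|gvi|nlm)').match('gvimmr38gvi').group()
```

`match` is anchored at position 0; if the pattern doesn't fit there, it returns None.
The match spans [0:6] → 'gvimmr'.

'gvimmr'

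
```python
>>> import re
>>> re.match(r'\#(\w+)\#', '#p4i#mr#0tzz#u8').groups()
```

`re.match` won't scan ahead — the pattern has to work from the very first character.
The match spans [0:5] → '#p4i#'.
Captured: group 1 = 'p4i'.

('p4i',)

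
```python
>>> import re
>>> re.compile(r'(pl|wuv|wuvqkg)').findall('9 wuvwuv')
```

['wuv', 'wuv']

One capturing group, so `findall` returns just the captured substring from each match — 2 in all.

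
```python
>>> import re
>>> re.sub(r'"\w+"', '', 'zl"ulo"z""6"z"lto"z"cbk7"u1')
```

Every occurrence is swapped for ''.

'zlz"zzu1'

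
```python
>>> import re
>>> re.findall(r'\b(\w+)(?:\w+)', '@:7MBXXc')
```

['7MBXX']

`findall` collects group 1 from the one match (1 total).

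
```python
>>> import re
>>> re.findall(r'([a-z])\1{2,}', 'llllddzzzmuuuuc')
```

The backreference `\1` re-matches whatever the first group consumed, character for character.
Scanning left to right: at [0:4] match 'llll', group 1 = 'l'; at [6:9] match 'zzz', group 1 = 'z'; at [10:14] match 'uuuu', group 1 = 'u'.
One capturing group, so `findall` returns just the captured substring from each match — 3 in all.

['l', 'z', 'u']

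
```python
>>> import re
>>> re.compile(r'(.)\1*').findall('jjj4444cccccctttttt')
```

The backreference `\1` re-matches whatever the first group consumed, character for character.
Matches: at [0:3] match 'jjj', group 1 = 'j'; at [3:7] match '4444', group 1 = '4'; at [7:13] match 'cccccc', group 1 = 'c'; at [13:19] match 'tttttt', group 1 = 't'.
One capturing group, so `findall` returns just the captured substring from each match — 4 in all.

['j', '4', 'c', 't']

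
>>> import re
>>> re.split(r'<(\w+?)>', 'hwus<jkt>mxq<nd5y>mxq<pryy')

['hwus', 'jkt', 'mxq', 'nd5y', 'mxq<pryy']

Matches to split on: at [4:9] → '<jkt>'; at [12:18] → '<nd5y>'.
The group in the pattern means `split` returns the separators' captures alongside the pieces.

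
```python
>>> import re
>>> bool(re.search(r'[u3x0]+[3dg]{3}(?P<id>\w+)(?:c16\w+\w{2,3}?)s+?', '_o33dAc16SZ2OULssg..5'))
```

False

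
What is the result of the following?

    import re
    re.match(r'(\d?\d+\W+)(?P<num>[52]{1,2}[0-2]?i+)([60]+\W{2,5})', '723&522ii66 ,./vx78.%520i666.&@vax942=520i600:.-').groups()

('723&', '522ii', '66 ,./')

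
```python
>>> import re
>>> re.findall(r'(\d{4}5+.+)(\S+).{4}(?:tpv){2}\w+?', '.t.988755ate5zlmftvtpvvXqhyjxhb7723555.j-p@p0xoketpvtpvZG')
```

This matches exactly 4 of a digit, then one or more of a literal '5', then one or more of any character (captured); then one or more of a non-whitespace character (captured); then exactly 4 of any character, then the literal 'tpv' repeated 2 times, then one or more of a word character (lazy).
Scanning left to right: at [3:56] match '988755ate5zlmftvtpvvXqhyjxhb7723555.j-p@p0xoketpvtpvZ', groups = ('988755ate5zlmftvtpvvXqhyjxhb7723555.j-p@p', '0').
`findall` packs the 2 group values into a tuple for every match.

[('988755ate5zlmftvtpvvXqhyjxhb7723555.j-p@p', '0')]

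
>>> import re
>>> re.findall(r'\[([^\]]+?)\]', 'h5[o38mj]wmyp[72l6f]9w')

Because there's exactly one group, `findall` drops the full match and keeps group 1 from each hit.

['o38mj', '72l6f']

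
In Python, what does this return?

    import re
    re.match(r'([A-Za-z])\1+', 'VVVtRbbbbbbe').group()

'VVV'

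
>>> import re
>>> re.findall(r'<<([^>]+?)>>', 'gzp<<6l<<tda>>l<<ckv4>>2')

Scanning left to right: at [3:14] match '<<6l<<tda>>', group 1 = '6l<<tda'; at [15:23] match '<<ckv4>>', group 1 = 'ckv4'.
Because there's exactly one group, `findall` drops the full match and keeps group 1 from each hit.

['6l<<tda', 'ckv4']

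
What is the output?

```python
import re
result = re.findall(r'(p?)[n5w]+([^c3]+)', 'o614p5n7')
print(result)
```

[('p', '7')]

Pattern: optionally a literal 'p' (captured); then one or more of one of [n5w]; then one or more of any character except [c3] (captured).
With 2 capturing groups, `findall` returns a 2-tuple per match.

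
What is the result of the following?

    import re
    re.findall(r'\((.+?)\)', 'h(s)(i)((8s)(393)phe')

Lazy quantifiers expand one character at a time until the remainder of the pattern can match.
Walking the string: at [1:4] match '(s)', group 1 = 's'; at [4:7] match '(i)', group 1 = 'i'; at [7:12] match '((8s)', group 1 = '(8s'; at [12:17] match '(393)', group 1 = '393'.
Because there's exactly one group, `findall` drops the full match and keeps group 1 from each hit.

['s', 'i', '(8s', '393']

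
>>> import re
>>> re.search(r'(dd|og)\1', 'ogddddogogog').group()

A backreference is literal: `\1` must see the identical characters the first group matched.
`re.search` tries every starting position until one works.
The match spans [2:6] → 'dddd'.
Captured: group 1 = 'dd'.

'dddd'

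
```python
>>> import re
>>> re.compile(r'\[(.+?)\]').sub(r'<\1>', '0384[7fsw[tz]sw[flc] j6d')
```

Each match is replaced using the text its own group 1 captured.

'0384<7fsw[tz>sw<flc> j6d'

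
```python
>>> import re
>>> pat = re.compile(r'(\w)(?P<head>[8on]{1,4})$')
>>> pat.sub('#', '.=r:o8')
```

'.=r:#'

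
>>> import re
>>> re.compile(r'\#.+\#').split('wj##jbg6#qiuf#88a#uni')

Matches to split on: at [2:18] → '##jbg6#qiuf#88a#'.
The string is cut at each match, leaving 2 pieces.

['wj', 'uni']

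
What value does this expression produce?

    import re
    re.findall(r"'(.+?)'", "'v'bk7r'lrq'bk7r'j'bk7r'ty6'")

['v', 'lrq', 'j', 'ty6']

Because there's exactly one group, `findall` drops the full match and keeps group 1 from each hit.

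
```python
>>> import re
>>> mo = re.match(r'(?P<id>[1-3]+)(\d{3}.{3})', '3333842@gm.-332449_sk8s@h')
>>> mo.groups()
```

('3333', '842@gm')

Pattern: one or more of a character in [1-3] (captured as 'id'); then exactly 3 of a digit, then exactly 3 of any character (captured).
`re.match` won't scan ahead — the pattern has to work from the very first character.
The match spans [0:10] → '3333842@gm'.
Captured: group 1 = '3333', group 2 = '842@gm'.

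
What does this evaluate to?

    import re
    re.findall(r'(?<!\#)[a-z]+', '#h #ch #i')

The negative lookahead/lookbehind blocks any match where the forbidden context is present.
`findall` yields the raw match text (1 of them) because the pattern has no groups.

['h']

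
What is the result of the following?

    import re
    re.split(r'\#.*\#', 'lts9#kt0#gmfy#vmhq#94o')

['lts9', '94o']

`split` removes every match and returns the 2 fragments in between.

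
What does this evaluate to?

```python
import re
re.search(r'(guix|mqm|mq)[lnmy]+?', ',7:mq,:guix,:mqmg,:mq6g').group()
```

'mqm'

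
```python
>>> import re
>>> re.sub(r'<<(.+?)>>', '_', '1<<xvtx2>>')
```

'1_'

Matches: at [1:10] → '<<xvtx2>>'.
`sub` substitutes '_' at each match site.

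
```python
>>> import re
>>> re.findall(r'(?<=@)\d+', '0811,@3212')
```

Because the assertion is zero-width, the text it checks is not consumed and won't appear in the result.
Since nothing is captured, `findall` lists the 1 matched substring directly.

['3212']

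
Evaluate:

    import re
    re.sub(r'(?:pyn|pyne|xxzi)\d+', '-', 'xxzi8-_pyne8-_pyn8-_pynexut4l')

'--_--_--_pynexut4l'

Matches: at [0:5] → 'xxzi8'; at [7:12] → 'pyne8'; at [14:18] → 'pyn8'.
Each match is replaced by '-'.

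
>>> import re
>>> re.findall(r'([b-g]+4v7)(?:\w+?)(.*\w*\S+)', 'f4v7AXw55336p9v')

The pattern matches one or more of a character in [b-g], then the literal '4v7' (captured); then one or more of a word character (lazy) (non-capturing group); then zero or more of any character, then zero or more of a word character, then one or more of a non-whitespace character (captured).
Walking the string: at [0:15] match 'f4v7AXw55336p9v', groups = ('f4v7', 'Xw55336p9v').
With 2 capturing groups, `findall` returns a 2-tuple per match.

[('f4v7', 'Xw55336p9v')]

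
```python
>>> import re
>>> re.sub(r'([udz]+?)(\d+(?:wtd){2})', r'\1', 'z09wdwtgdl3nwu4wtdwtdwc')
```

Pattern: one or more of one of [udz] (lazy) (captured); then one or more of a digit, then the literal 'wtd' repeated 2 times (captured).
The replacement refers to a captured group, so each match is rewritten using its own captured text.

'z09wdwtgdl3nwuwc'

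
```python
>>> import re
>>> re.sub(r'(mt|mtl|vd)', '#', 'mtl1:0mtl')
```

Alternation tries branches left to right and keeps the first one that lets the overall match succeed at that position.
Matches: at [0:2] → 'mt'; at [6:8] → 'mt'.
`sub` substitutes '#' at each match site.

'#l1:0#l'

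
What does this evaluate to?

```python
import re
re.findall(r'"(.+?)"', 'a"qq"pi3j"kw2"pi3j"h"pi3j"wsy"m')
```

['qq', 'kw2', 'h', 'wsy']

A non-greedy quantifier consumes as few characters as it can — just enough that the remainder of the pattern still matches from where it stops; whatever follows it matches normally.
Walking the string: at [1:5] match '"qq"', group 1 = 'qq'; at [9:14] match '"kw2"', group 1 = 'kw2'; at [18:21] match '"h"', group 1 = 'h'; at [25:30] match '"wsy"', group 1 = 'wsy'.
`findall` collects group 1 from each match (4 total).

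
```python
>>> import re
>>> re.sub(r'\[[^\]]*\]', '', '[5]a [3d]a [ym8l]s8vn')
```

'a a s8vn'

`sub` substitutes '' at each match site.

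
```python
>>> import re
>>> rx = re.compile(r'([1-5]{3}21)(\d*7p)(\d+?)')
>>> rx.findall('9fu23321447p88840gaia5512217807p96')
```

[('23321', '447p', '8'), ('51221', '7807p', '9')]

`findall` packs the 3 group values into a tuple for every match.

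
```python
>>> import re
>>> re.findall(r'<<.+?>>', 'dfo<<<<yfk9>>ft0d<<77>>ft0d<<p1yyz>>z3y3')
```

A `+?`/`*?`/`{m,n}?` starts at its minimum and grows only as far as needed for what follows to match.
No capturing groups, so `findall` returns the 3 full match strings.

['<<<<yfk9>>', '<<77>>', '<<p1yyz>>']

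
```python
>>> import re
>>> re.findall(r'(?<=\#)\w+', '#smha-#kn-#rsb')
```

Because the assertion is zero-width, the text it checks is not consumed and won't appear in the result.
Scanning left to right: at [1:5] → 'smha'; at [7:9] → 'kn'; at [11:14] → 'rsb'.
Since nothing is captured, `findall` lists the 3 matched substrings directly.

['smha', 'kn', 'rsb']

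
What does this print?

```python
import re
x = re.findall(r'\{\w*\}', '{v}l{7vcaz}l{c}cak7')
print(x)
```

`findall` yields the raw match text (3 of them) because the pattern has no groups.

['{v}', '{7vcaz}', '{c}']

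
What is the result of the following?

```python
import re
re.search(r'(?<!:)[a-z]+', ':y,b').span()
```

A negative assertion filters positions out without eating any characters.
The match spans [3:4] → 'b'.

(3, 4)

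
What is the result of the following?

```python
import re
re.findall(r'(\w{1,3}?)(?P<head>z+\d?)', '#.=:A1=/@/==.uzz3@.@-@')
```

[('u', 'zz3')]

Pattern: 1 to 3 of a word character (lazy) (captured); then one or more of the literal 'z', then optionally a digit (captured as 'head').
Lazy quantifiers expand one character at a time until the remainder of the pattern can match.
Scanning left to right: at [13:17] match 'uzz3', groups = ('u', 'zz3').
Multiple groups make `findall` return tuples — one 2-tuple for the one match.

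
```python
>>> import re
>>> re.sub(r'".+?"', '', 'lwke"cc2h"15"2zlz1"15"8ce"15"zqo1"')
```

'lwke151515'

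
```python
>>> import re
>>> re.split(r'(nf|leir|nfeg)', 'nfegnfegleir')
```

Alternation isn't longest-match — the leftmost alternative that fits at this position is chosen.
Matches to split on: at [0:2] → 'nf'; at [4:6] → 'nf'; at [8:12] → 'leir'.
With a capturing group present, the delimiter's captured portion is kept in the result list.

['', 'nf', 'eg', 'nf', 'eg', 'leir', '']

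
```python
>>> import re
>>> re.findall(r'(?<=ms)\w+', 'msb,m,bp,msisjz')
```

Lookahead/lookbehind check context without consuming it, so the matched span excludes the asserted characters.
With no groups in the pattern, `findall` gives back each whole match — 2 here.

['b', 'isjz']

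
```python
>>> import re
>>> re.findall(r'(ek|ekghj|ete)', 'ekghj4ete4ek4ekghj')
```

['ek', 'ete', 'ek', 'ek']

Branches in `(...|...)` are attempted left-to-right; the first branch that allows the whole pattern to succeed is taken.
`findall` collects group 1 from each match (4 total).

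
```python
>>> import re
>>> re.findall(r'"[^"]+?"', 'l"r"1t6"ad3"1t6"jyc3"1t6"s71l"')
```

['"r"', '"ad3"', '"jyc3"', '"s71l"']

Scanning left to right: at [1:4] → '"r"'; at [7:12] → '"ad3"'; at [15:21] → '"jyc3"'; at [24:30] → '"s71l"'.
With no groups in the pattern, `findall` gives back each whole match — 4 here.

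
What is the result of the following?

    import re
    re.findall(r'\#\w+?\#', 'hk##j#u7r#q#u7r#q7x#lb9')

Matches: at [3:6] → '#j#'; at [9:12] → '#q#'; at [15:20] → '#q7x#'.
No capturing groups, so `findall` returns the 3 full match strings.

['#j#', '#q#', '#q7x#']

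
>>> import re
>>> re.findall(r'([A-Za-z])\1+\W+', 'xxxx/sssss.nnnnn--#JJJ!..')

['x', 's', 'n', 'J']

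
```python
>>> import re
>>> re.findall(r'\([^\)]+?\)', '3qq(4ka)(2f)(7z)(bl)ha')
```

Matches: at [3:8] → '(4ka)'; at [8:12] → '(2f)'; at [12:16] → '(7z)'; at [16:20] → '(bl)'.
With no groups in the pattern, `findall` gives back each whole match — 4 here.

['(4ka)', '(2f)', '(7z)', '(bl)']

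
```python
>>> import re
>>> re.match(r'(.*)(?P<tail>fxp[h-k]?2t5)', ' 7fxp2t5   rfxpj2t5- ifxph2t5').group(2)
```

Pattern: zero or more of any character (captured); then the literal 'fxp', then optionally a character in [h-k], then the literal '2t5' (captured as 'tail').
`re.match` won't scan ahead — the pattern has to work from the very first character.
The match spans [0:29] → ' 7fxp2t5   rfxpj2t5- ifxph2t5'.
Captured: group 1 = ' 7fxp2t5   rfxpj2t5- i', group 2 = 'fxph2t5'.

'fxph2t5'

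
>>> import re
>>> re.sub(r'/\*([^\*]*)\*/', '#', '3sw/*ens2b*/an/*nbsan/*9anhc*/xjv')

Matches: at [3:12] → '/*ens2b*/'; at [21:30] → '/*9anhc*/'.
Every occurrence is swapped for '#'.

'3sw#an/*nbsan#xjv'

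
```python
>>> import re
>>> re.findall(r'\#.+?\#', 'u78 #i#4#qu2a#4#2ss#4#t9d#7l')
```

['#i#', '#qu2a#', '#2ss#', '#t9d#']

Scanning left to right: at [4:7] → '#i#'; at [8:14] → '#qu2a#'; at [15:20] → '#2ss#'; at [21:26] → '#t9d#'.
Since nothing is captured, `findall` lists the 4 matched substrings directly.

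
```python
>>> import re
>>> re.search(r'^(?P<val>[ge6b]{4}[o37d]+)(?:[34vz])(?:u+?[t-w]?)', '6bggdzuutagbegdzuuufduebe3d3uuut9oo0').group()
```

'6bggdzuu'

Because the quantifier is non-greedy, it stops expanding at the earliest point where the rest of the pattern can succeed.
The match spans [0:8] → '6bggdzuu'.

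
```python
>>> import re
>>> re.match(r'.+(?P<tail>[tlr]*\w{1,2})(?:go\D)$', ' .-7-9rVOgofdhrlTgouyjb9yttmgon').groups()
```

('m',)

This matches one or more of any character; then zero or more of one of [tlr], then 1 to 2 of a word character (captured as 'tail'); then the literal 'go', then a non-digit (non-capturing group); then anchored at the end.
`re.match` only tries the pattern at the start of the string.
The match spans [0:31] → ' .-7-9rVOgofdhrlTgouyjb9yttmgon'.
Captured: group 1 = 'm'.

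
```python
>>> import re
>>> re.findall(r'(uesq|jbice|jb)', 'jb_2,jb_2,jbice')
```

Alternation tries branches left to right and keeps the first one that lets the overall match succeed at that position.
One capturing group, so `findall` returns just the captured substring from each match — 3 in all.

['jb', 'jb', 'jbice']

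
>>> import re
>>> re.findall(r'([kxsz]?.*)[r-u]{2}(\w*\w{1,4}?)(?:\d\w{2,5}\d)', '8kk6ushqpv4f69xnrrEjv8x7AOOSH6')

The pattern matches optionally one of [kxsz], then zero or more of any character (captured); then exactly 2 of a character in [r-u]; then zero or more of a word character, then 1 to 4 of a word character (lazy) (captured); then a digit, then 2 to 5 of a word character, then a digit (non-capturing group).
`findall` packs the 2 group values into a tuple for every match.

[('8kk6ushqpv4f69xn', 'Ejv8x')]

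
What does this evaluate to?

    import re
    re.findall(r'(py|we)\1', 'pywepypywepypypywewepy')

After group 1 captures some text, `\1` only succeeds where that same text appears again.
`findall` collects group 1 from each match (3 total).

['py', 'py', 'we']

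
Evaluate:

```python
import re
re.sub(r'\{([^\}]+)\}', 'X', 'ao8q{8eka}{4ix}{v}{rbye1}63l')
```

'ao8qXXXX63l'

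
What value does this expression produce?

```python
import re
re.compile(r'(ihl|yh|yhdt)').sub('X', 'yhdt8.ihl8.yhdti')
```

'Xdt8.X8.Xdti'

The regex engine tests alternatives in the order written; an earlier branch that matches wins even if a later one would match more.
Matches: at [0:2] → 'yh'; at [6:9] → 'ihl'; at [11:13] → 'yh'.
Every occurrence is swapped for 'X'.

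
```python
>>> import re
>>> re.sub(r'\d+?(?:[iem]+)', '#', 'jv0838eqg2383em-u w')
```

'jv#qg#-u w'

Pattern: one or more of a digit (lazy); then one or more of one of [iem] (non-capturing group).
`sub` substitutes '#' at each match site.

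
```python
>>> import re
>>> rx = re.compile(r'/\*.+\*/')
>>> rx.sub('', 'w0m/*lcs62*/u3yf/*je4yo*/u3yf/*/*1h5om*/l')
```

'w0ml'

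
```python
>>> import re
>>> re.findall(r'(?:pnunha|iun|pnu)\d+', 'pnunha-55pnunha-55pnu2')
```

Scanning left to right: at [18:22] → 'pnu2'.
Since nothing is captured, `findall` lists the 1 matched substring directly.

['pnu2']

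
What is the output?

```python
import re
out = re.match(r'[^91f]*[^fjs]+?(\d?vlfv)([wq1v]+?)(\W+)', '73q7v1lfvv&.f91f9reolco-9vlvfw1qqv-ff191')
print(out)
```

None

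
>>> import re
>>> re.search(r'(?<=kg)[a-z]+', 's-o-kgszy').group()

'szy'

Because the assertion is zero-width, the text it checks is not consumed and won't appear in the result.
Unlike `match`, `search` isn't anchored — it looks for the pattern anywhere in the string.
The match spans [6:9] → 'szy'.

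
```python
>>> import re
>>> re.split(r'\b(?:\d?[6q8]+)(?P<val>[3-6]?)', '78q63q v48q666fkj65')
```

`re.split` interleaves the captured-group text with the surrounding fragments.

['', '3', 'q v48q666fkj65']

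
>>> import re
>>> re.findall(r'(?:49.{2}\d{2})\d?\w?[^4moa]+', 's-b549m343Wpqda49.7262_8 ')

['49m343Wpqd', '49.7262_8 ']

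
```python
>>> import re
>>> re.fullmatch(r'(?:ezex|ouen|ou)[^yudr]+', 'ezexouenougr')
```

None

`re.fullmatch` requires the pattern to consume the entire string.
Here there's no way to consume every character, so the call returns None.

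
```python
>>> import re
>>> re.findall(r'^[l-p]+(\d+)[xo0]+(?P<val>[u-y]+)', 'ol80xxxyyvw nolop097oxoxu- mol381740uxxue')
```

[('80', 'yyvw')]

The pattern matches anchored at the start of the string; then one or more of a character in [l-p]; then one or more of a digit (captured); then one or more of one of [xo0]; then one or more of a character in [u-y] (captured as 'val').
Matches: at [0:11] match 'ol80xxxyyvw', groups = ('80', 'yyvw').
`findall` packs the 2 group values into a tuple for every match.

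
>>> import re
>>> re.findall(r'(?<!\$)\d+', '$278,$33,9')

['78', '3', '9']

Because the assertion is negative and zero-width, positions next to the forbidden text are skipped.
`findall` yields the raw match text (3 of them) because the pattern has no groups.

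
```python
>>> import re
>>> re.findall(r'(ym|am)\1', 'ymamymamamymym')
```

['am', 'ym']

A backreference is literal: `\1` must see the identical characters the first group matched.
Matches: at [6:10] match 'amam', group 1 = 'am'; at [10:14] match 'ymym', group 1 = 'ym'.
With a single group, `findall` returns only what that group captured — 2 items.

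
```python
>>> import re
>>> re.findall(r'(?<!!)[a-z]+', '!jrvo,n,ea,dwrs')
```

Because the assertion is negative and zero-width, positions next to the forbidden text are skipped.
Since nothing is captured, `findall` lists the 4 matched substrings directly.

['rvo', 'n', 'ea', 'dwrs']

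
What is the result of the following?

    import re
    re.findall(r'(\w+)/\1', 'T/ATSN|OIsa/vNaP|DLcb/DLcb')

`\1` is not a pattern — it's the concrete string captured by group 1, re-applied verbatim.
With a single group, `findall` returns only what that group captured — 1 item.

['DLcb']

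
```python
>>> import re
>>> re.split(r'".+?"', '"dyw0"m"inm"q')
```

A non-greedy quantifier consumes as few characters as it can — just enough that the remainder of the pattern still matches from where it stops; whatever follows it matches normally.
Each match becomes a cut point; 3 segments remain.

['', 'm', 'q']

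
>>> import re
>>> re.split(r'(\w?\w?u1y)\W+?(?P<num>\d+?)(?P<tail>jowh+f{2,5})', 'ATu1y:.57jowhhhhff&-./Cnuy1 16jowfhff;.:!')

['', 'ATu1y', '57', 'jowhhhhff', '&-./Cnuy1 16jowfhff;.:!']

This matches optionally a word character, then optionally a word character, then the literal 'u1y' (captured); then one or more of a non-word character (lazy); then one or more of a digit (lazy) (captured as 'num'); then the literal 'jow', then one or more of a literal 'h', then 2 to 5 of the literal 'f' (captured as 'tail').
Matches to split on: at [0:18] → 'ATu1y:.57jowhhhhff'.
The group in the pattern means `split` returns the separators' captures alongside the pieces.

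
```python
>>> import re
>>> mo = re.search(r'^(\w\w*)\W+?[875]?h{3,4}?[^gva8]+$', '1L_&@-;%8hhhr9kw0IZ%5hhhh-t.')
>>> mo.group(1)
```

'1L_'

The match spans [0:28] → '1L_&@-;%8hhhr9kw0IZ%5hhhh-t.'.
Captured: group 1 = '1L_'.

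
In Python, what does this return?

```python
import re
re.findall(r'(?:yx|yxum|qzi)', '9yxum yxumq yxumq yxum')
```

['yx', 'yx', 'yx', 'yx']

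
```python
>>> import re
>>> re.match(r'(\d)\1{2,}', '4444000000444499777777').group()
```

'4444'

`match` is anchored at position 0; if the pattern doesn't fit there, it returns None.
The match spans [0:4] → '4444'.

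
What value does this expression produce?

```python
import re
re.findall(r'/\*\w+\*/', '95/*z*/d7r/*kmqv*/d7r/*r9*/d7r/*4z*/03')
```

['/*z*/', '/*kmqv*/', '/*r9*/', '/*4z*/']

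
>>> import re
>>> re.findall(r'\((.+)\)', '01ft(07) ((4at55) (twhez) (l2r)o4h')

Because there's exactly one group, `findall` drops the full match and keeps group 1 from the one hit.

['07) ((4at55) (twhez) (l2r']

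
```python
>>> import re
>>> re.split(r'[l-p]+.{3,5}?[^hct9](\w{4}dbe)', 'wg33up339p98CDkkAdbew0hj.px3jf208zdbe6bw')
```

This matches one or more of a character in [l-p], then 3 to 5 of any character (lazy), then any character except [hct9]; then exactly 4 of a word character, then the literal 'dbe' (captured).
Because the pattern has a capturing group, `split` also inserts each captured text between the pieces.

['wg33up339p98CDkkAdbew0hj.', '208zdbe', '6bw']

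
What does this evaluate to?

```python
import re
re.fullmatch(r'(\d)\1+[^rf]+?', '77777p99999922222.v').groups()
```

The backreference `\1` re-matches whatever the first group consumed, character for character.
`re.fullmatch` requires the pattern to consume the entire string.
The match spans [0:19] → '77777p99999922222.v'.
Captured: group 1 = '7'.

('7',)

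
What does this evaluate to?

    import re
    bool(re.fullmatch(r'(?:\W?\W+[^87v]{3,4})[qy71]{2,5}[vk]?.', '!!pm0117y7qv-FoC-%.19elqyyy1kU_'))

False

The pattern matches optionally a non-word character, then one or more of a non-word character, then 3 to 4 of any character except [87v] (non-capturing group); then 2 to 5 of one of [qy71], then optionally one of [vk], then any character.
`re.fullmatch` requires the pattern to consume the entire string.
Here the pattern can't cover the whole string, so the call returns None, and `bool(None)` is False.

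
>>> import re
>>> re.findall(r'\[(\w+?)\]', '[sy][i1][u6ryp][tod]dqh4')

Scanning left to right: at [0:4] match '[sy]', group 1 = 'sy'; at [4:8] match '[i1]', group 1 = 'i1'; at [8:15] match '[u6ryp]', group 1 = 'u6ryp'; at [15:20] match '[tod]', group 1 = 'tod'.
`findall` collects group 1 from each match (4 total).

['sy', 'i1', 'u6ryp', 'tod']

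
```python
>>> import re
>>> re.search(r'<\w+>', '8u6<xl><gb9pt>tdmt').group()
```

Unlike `match`, `search` isn't anchored — it looks for the pattern anywhere in the string.
The match spans [3:7] → '<xl>'.

'<xl>'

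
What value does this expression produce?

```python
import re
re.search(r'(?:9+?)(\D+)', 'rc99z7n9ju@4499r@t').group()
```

'99z'

Pattern: one or more of a literal '9' (lazy) (non-capturing group); then one or more of a non-digit (captured).
`search` walks the string left to right and returns the first match it finds.
The match spans [2:5] → '99z'.
Captured: group 1 = 'z'.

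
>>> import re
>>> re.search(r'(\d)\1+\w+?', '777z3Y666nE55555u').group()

'777z'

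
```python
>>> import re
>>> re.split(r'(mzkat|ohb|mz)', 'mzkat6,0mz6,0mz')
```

['', 'mzkat', '6,0', 'mz', '6,0', 'mz', '']

The regex engine tests alternatives in the order written; an earlier branch that matches wins even if a later one would match more.
Matches to split on: at [0:5] → 'mzkat'; at [8:10] → 'mz'; at [13:15] → 'mz'.
Because the pattern has a capturing group, `split` also inserts each captured text between the pieces.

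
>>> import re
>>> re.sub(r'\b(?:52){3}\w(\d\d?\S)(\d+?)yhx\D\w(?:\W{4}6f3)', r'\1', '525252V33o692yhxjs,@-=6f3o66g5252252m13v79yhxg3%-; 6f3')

Pattern: a word boundary (`\b`, zero-width); then the literal '52' repeated 3 times, then a word character; then a digit, then optionally a digit, then a non-whitespace character (captured); then one or more of a digit (lazy) (captured); then the literal 'yhx', then a non-digit, then a word character; then exactly 4 of a non-word character, then the literal '6f3' (non-capturing group).
The replacement refers to a captured group, so each match is rewritten using its own captured text.

'33oo66g5252252m13v79yhxg3%-; 6f3'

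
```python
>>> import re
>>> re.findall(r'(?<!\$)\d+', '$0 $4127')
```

['127']

`(?!…)`/`(?<!…)` only lets a position through if the neighbouring text does NOT match; no characters are consumed.
Walking the string: at [5:8] → '127'.
Since nothing is captured, `findall` lists the 1 matched substring directly.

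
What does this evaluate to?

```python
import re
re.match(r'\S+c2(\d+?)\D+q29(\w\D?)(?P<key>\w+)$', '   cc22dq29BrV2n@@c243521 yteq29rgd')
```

`re.match` only tries the pattern at the start of the string.
Here the string doesn't start with a match, so the call returns None.

None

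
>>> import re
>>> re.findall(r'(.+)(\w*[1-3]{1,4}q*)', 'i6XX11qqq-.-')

[('i6XX1', '1qqq')]

The pattern matches one or more of any character (captured); then zero or more of a word character, then 1 to 4 of a character in [1-3], then zero or more of a literal 'q' (captured).
Multiple groups make `findall` return tuples — one 2-tuple for the one match.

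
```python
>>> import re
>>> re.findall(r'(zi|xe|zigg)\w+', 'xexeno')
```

Because there's exactly one group, `findall` drops the full match and keeps group 1 from the one hit.

['xe']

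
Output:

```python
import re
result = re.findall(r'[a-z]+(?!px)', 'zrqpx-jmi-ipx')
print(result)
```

A negative assertion filters positions out without eating any characters.
Since nothing is captured, `findall` lists the 3 matched substrings directly.

['zrqpx', 'jmi', 'ipx']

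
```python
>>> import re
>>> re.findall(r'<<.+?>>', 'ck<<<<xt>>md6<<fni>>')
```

['<<<<xt>>', '<<fni>>']

With the lazy modifier that quantifier settles for the fewest repetitions that let the rest of the pattern succeed (the atoms after it are unaffected and can still be greedy).
Walking the string: at [2:10] → '<<<<xt>>'; at [13:20] → '<<fni>>'.
Since nothing is captured, `findall` lists the 2 matched substrings directly.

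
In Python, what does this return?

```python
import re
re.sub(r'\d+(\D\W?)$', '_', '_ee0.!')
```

'_ee_'

Pattern: one or more of a digit; then a non-digit, then optionally a non-word character (captured); then anchored at the end.
Matches: at [3:6] → '0.!'.
Each match is replaced by '_'.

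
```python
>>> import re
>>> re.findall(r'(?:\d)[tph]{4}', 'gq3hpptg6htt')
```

['3hppt']

Pattern: a digit (non-capturing group); then exactly 4 of one of [tph].
No capturing groups, so `findall` returns the 1 full match string.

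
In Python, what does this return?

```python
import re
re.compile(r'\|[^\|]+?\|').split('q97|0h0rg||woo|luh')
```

Each match becomes a cut point; 3 segments remain.

['q97', '', 'luh']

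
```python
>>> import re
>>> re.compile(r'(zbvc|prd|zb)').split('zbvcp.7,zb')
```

['', 'zbvc', 'p.7,', 'zb', '']

Alternation isn't longest-match — the leftmost alternative that fits at this position is chosen.
The group in the pattern means `split` returns the separators' captures alongside the pieces.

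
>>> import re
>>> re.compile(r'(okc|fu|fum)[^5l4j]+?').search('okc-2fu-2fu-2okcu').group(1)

Unlike `match`, `search` isn't anchored — it looks for the pattern anywhere in the string.
The match spans [0:4] → 'okc-'.
Captured: group 1 = 'okc'.

'okc'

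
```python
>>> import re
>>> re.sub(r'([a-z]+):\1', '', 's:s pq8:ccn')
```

' pq8:ccn'

A backreference is literal: `\1` must see the identical characters the first group matched.
`sub` substitutes '' at each match site.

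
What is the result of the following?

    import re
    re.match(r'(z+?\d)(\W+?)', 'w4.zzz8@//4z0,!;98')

None

The pattern matches one or more of the literal 'z' (lazy), then a digit (captured); then one or more of a non-word character (lazy) (captured).
`match` is anchored at position 0; if the pattern doesn't fit there, it returns None.
Here the pattern fails at index 0, so the call returns None.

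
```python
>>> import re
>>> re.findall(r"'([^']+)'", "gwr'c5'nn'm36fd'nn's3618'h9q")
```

With a single group, `findall` returns only what that group captured — 3 items.

['c5', 'm36fd', 's3618']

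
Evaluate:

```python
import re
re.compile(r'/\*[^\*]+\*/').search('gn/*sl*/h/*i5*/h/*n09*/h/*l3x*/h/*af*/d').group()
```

`re.search` scans for the first position where the pattern succeeds.
The match spans [2:8] → '/*sl*/'.

'/*sl*/'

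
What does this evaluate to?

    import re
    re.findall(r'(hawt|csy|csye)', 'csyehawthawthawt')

['csy', 'hawt', 'hawt', 'hawt']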